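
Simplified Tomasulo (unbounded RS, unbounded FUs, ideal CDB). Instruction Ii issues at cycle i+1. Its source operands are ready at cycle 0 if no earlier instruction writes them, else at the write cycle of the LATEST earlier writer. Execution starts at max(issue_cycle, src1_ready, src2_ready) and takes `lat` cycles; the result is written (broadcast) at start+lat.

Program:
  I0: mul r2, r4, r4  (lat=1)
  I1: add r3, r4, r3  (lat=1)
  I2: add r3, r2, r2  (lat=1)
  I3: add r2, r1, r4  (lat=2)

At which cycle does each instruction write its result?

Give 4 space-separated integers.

I0 mul r2: issue@1 deps=(None,None) exec_start@1 write@2
I1 add r3: issue@2 deps=(None,None) exec_start@2 write@3
I2 add r3: issue@3 deps=(0,0) exec_start@3 write@4
I3 add r2: issue@4 deps=(None,None) exec_start@4 write@6

Answer: 2 3 4 6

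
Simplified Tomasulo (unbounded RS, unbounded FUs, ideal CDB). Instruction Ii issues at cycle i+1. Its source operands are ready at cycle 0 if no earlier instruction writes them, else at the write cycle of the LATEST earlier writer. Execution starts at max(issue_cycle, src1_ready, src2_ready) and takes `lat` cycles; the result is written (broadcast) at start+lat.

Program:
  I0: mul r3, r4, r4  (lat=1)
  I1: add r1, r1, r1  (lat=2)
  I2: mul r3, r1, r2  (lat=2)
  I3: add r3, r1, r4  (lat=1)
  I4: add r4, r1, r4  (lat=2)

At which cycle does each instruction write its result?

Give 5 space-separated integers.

I0 mul r3: issue@1 deps=(None,None) exec_start@1 write@2
I1 add r1: issue@2 deps=(None,None) exec_start@2 write@4
I2 mul r3: issue@3 deps=(1,None) exec_start@4 write@6
I3 add r3: issue@4 deps=(1,None) exec_start@4 write@5
I4 add r4: issue@5 deps=(1,None) exec_start@5 write@7

Answer: 2 4 6 5 7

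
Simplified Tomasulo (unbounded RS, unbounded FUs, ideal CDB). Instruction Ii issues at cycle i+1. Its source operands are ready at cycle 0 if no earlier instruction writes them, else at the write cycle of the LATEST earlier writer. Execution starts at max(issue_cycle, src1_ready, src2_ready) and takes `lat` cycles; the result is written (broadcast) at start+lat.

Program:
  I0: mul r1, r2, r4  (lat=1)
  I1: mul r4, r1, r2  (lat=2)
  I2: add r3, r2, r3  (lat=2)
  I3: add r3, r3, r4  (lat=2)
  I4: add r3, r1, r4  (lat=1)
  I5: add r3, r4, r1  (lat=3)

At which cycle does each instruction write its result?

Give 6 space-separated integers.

Answer: 2 4 5 7 6 9

Derivation:
I0 mul r1: issue@1 deps=(None,None) exec_start@1 write@2
I1 mul r4: issue@2 deps=(0,None) exec_start@2 write@4
I2 add r3: issue@3 deps=(None,None) exec_start@3 write@5
I3 add r3: issue@4 deps=(2,1) exec_start@5 write@7
I4 add r3: issue@5 deps=(0,1) exec_start@5 write@6
I5 add r3: issue@6 deps=(1,0) exec_start@6 write@9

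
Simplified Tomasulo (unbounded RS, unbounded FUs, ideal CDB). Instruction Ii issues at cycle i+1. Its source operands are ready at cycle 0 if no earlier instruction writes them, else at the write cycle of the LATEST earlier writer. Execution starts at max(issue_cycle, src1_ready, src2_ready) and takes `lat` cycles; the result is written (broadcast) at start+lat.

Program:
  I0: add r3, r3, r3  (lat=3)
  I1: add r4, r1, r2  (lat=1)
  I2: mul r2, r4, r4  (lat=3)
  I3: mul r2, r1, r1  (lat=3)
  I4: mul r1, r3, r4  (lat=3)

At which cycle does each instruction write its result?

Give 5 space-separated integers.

I0 add r3: issue@1 deps=(None,None) exec_start@1 write@4
I1 add r4: issue@2 deps=(None,None) exec_start@2 write@3
I2 mul r2: issue@3 deps=(1,1) exec_start@3 write@6
I3 mul r2: issue@4 deps=(None,None) exec_start@4 write@7
I4 mul r1: issue@5 deps=(0,1) exec_start@5 write@8

Answer: 4 3 6 7 8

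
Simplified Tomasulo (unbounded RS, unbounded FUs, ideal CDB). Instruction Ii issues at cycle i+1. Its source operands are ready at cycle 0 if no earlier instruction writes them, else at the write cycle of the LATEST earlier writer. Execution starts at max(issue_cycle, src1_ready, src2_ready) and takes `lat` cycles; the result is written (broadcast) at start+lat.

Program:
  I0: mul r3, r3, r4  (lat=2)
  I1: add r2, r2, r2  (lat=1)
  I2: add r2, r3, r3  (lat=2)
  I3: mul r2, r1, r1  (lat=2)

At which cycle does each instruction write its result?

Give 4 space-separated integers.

Answer: 3 3 5 6

Derivation:
I0 mul r3: issue@1 deps=(None,None) exec_start@1 write@3
I1 add r2: issue@2 deps=(None,None) exec_start@2 write@3
I2 add r2: issue@3 deps=(0,0) exec_start@3 write@5
I3 mul r2: issue@4 deps=(None,None) exec_start@4 write@6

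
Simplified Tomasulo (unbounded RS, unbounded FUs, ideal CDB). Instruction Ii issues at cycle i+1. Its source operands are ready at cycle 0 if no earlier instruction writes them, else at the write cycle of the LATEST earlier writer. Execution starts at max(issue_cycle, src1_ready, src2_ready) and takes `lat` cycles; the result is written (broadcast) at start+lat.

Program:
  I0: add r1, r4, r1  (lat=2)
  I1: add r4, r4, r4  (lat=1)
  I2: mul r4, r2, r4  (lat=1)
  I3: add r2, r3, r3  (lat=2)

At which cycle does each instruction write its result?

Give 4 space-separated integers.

Answer: 3 3 4 6

Derivation:
I0 add r1: issue@1 deps=(None,None) exec_start@1 write@3
I1 add r4: issue@2 deps=(None,None) exec_start@2 write@3
I2 mul r4: issue@3 deps=(None,1) exec_start@3 write@4
I3 add r2: issue@4 deps=(None,None) exec_start@4 write@6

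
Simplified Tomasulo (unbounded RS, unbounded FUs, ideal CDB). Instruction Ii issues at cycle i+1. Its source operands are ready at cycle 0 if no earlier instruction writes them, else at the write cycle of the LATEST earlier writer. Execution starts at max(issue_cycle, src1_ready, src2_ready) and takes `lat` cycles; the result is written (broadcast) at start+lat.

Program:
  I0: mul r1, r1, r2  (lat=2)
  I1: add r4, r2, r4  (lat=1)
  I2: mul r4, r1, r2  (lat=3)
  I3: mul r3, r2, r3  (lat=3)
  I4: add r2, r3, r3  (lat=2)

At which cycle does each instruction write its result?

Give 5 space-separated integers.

Answer: 3 3 6 7 9

Derivation:
I0 mul r1: issue@1 deps=(None,None) exec_start@1 write@3
I1 add r4: issue@2 deps=(None,None) exec_start@2 write@3
I2 mul r4: issue@3 deps=(0,None) exec_start@3 write@6
I3 mul r3: issue@4 deps=(None,None) exec_start@4 write@7
I4 add r2: issue@5 deps=(3,3) exec_start@7 write@9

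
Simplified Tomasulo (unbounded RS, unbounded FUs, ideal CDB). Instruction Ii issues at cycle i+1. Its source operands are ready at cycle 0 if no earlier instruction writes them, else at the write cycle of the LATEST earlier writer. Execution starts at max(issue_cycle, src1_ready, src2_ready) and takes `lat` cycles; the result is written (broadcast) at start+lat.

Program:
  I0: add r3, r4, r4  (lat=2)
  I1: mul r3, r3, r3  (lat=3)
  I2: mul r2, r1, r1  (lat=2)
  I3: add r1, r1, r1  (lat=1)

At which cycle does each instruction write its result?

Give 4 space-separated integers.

I0 add r3: issue@1 deps=(None,None) exec_start@1 write@3
I1 mul r3: issue@2 deps=(0,0) exec_start@3 write@6
I2 mul r2: issue@3 deps=(None,None) exec_start@3 write@5
I3 add r1: issue@4 deps=(None,None) exec_start@4 write@5

Answer: 3 6 5 5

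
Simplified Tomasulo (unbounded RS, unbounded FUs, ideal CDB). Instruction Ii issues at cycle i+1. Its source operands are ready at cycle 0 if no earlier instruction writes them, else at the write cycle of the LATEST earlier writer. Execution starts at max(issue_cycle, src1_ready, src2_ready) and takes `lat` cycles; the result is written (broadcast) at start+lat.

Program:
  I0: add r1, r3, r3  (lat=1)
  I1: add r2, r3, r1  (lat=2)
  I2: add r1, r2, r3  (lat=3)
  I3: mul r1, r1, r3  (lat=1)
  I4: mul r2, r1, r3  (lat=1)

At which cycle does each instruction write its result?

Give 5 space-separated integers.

Answer: 2 4 7 8 9

Derivation:
I0 add r1: issue@1 deps=(None,None) exec_start@1 write@2
I1 add r2: issue@2 deps=(None,0) exec_start@2 write@4
I2 add r1: issue@3 deps=(1,None) exec_start@4 write@7
I3 mul r1: issue@4 deps=(2,None) exec_start@7 write@8
I4 mul r2: issue@5 deps=(3,None) exec_start@8 write@9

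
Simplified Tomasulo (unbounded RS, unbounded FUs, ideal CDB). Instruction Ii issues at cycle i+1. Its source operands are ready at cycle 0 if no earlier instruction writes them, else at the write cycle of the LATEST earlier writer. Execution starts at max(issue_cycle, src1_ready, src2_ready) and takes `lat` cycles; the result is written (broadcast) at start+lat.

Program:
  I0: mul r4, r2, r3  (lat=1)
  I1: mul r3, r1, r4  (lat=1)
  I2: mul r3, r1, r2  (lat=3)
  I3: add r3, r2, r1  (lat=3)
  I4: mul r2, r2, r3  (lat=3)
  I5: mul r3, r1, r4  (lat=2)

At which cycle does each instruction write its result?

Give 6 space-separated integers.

Answer: 2 3 6 7 10 8

Derivation:
I0 mul r4: issue@1 deps=(None,None) exec_start@1 write@2
I1 mul r3: issue@2 deps=(None,0) exec_start@2 write@3
I2 mul r3: issue@3 deps=(None,None) exec_start@3 write@6
I3 add r3: issue@4 deps=(None,None) exec_start@4 write@7
I4 mul r2: issue@5 deps=(None,3) exec_start@7 write@10
I5 mul r3: issue@6 deps=(None,0) exec_start@6 write@8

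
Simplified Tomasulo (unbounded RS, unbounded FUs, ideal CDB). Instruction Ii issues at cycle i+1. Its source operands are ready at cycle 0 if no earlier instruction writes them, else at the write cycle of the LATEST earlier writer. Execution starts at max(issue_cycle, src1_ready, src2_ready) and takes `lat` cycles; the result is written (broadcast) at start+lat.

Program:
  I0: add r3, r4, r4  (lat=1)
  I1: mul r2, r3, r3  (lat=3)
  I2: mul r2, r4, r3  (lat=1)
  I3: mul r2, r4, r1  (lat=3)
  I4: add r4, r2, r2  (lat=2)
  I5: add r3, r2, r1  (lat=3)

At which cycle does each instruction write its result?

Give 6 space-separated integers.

Answer: 2 5 4 7 9 10

Derivation:
I0 add r3: issue@1 deps=(None,None) exec_start@1 write@2
I1 mul r2: issue@2 deps=(0,0) exec_start@2 write@5
I2 mul r2: issue@3 deps=(None,0) exec_start@3 write@4
I3 mul r2: issue@4 deps=(None,None) exec_start@4 write@7
I4 add r4: issue@5 deps=(3,3) exec_start@7 write@9
I5 add r3: issue@6 deps=(3,None) exec_start@7 write@10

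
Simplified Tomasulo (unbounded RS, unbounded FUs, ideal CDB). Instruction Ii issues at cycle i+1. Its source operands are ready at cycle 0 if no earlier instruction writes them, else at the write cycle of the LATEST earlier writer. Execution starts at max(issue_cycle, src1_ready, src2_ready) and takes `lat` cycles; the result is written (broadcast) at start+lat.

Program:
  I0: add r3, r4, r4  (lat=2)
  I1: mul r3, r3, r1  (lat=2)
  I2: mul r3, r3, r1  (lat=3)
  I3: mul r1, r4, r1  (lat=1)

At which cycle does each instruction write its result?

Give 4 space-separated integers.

Answer: 3 5 8 5

Derivation:
I0 add r3: issue@1 deps=(None,None) exec_start@1 write@3
I1 mul r3: issue@2 deps=(0,None) exec_start@3 write@5
I2 mul r3: issue@3 deps=(1,None) exec_start@5 write@8
I3 mul r1: issue@4 deps=(None,None) exec_start@4 write@5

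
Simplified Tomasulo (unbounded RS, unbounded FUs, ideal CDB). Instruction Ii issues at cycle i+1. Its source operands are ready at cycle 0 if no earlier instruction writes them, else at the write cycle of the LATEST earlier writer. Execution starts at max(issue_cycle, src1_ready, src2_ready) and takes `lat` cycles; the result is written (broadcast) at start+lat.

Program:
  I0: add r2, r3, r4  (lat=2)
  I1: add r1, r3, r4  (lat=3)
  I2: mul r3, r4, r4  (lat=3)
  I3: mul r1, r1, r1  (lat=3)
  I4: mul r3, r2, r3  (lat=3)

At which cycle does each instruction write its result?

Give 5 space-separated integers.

Answer: 3 5 6 8 9

Derivation:
I0 add r2: issue@1 deps=(None,None) exec_start@1 write@3
I1 add r1: issue@2 deps=(None,None) exec_start@2 write@5
I2 mul r3: issue@3 deps=(None,None) exec_start@3 write@6
I3 mul r1: issue@4 deps=(1,1) exec_start@5 write@8
I4 mul r3: issue@5 deps=(0,2) exec_start@6 write@9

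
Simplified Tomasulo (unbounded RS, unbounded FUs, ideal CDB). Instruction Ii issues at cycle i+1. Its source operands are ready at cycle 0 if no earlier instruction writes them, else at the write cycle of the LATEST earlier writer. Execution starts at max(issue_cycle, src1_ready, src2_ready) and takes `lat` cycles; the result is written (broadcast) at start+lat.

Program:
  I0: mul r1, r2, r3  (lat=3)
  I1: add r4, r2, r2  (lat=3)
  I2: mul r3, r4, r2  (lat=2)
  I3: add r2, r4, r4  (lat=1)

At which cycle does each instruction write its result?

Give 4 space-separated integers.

Answer: 4 5 7 6

Derivation:
I0 mul r1: issue@1 deps=(None,None) exec_start@1 write@4
I1 add r4: issue@2 deps=(None,None) exec_start@2 write@5
I2 mul r3: issue@3 deps=(1,None) exec_start@5 write@7
I3 add r2: issue@4 deps=(1,1) exec_start@5 write@6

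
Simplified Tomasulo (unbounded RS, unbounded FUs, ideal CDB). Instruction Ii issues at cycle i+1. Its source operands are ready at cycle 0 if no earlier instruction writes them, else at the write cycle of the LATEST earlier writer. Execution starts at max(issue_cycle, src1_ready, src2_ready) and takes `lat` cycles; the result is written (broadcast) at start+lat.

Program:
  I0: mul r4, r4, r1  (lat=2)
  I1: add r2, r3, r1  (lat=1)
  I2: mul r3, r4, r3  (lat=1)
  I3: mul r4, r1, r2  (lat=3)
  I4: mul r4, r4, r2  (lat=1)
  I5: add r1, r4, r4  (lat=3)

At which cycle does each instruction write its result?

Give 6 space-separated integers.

Answer: 3 3 4 7 8 11

Derivation:
I0 mul r4: issue@1 deps=(None,None) exec_start@1 write@3
I1 add r2: issue@2 deps=(None,None) exec_start@2 write@3
I2 mul r3: issue@3 deps=(0,None) exec_start@3 write@4
I3 mul r4: issue@4 deps=(None,1) exec_start@4 write@7
I4 mul r4: issue@5 deps=(3,1) exec_start@7 write@8
I5 add r1: issue@6 deps=(4,4) exec_start@8 write@11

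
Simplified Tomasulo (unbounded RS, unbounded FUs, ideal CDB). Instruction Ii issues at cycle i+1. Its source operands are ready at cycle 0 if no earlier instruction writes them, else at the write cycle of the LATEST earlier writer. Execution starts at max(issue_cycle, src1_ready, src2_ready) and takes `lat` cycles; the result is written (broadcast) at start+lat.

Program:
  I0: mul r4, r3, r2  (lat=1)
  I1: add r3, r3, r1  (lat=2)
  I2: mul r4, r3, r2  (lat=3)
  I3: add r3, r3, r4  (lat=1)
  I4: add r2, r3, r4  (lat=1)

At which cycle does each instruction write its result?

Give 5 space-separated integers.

Answer: 2 4 7 8 9

Derivation:
I0 mul r4: issue@1 deps=(None,None) exec_start@1 write@2
I1 add r3: issue@2 deps=(None,None) exec_start@2 write@4
I2 mul r4: issue@3 deps=(1,None) exec_start@4 write@7
I3 add r3: issue@4 deps=(1,2) exec_start@7 write@8
I4 add r2: issue@5 deps=(3,2) exec_start@8 write@9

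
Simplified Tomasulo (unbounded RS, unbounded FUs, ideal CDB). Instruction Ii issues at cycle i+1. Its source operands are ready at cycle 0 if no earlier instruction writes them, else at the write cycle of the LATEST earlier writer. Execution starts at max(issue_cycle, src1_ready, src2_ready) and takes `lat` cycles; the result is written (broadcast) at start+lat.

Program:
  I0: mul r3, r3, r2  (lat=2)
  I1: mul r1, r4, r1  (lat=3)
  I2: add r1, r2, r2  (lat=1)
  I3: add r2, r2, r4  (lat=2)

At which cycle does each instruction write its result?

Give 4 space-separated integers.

I0 mul r3: issue@1 deps=(None,None) exec_start@1 write@3
I1 mul r1: issue@2 deps=(None,None) exec_start@2 write@5
I2 add r1: issue@3 deps=(None,None) exec_start@3 write@4
I3 add r2: issue@4 deps=(None,None) exec_start@4 write@6

Answer: 3 5 4 6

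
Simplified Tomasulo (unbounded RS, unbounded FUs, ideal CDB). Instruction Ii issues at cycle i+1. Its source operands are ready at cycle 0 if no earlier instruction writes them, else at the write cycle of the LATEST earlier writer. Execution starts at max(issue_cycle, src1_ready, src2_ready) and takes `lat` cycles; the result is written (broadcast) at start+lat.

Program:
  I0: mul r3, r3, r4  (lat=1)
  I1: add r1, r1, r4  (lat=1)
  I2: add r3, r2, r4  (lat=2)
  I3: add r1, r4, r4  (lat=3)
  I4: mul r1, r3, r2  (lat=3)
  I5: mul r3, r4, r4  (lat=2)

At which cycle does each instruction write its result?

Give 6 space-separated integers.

Answer: 2 3 5 7 8 8

Derivation:
I0 mul r3: issue@1 deps=(None,None) exec_start@1 write@2
I1 add r1: issue@2 deps=(None,None) exec_start@2 write@3
I2 add r3: issue@3 deps=(None,None) exec_start@3 write@5
I3 add r1: issue@4 deps=(None,None) exec_start@4 write@7
I4 mul r1: issue@5 deps=(2,None) exec_start@5 write@8
I5 mul r3: issue@6 deps=(None,None) exec_start@6 write@8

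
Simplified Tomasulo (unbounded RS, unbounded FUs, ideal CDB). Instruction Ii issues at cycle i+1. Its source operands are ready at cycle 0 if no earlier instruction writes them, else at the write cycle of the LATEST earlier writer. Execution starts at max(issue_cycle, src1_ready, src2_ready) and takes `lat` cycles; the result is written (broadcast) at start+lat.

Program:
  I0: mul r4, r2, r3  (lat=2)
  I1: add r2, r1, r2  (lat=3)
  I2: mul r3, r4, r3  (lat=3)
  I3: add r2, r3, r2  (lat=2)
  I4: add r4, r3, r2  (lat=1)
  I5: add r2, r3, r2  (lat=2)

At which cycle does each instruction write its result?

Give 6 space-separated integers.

Answer: 3 5 6 8 9 10

Derivation:
I0 mul r4: issue@1 deps=(None,None) exec_start@1 write@3
I1 add r2: issue@2 deps=(None,None) exec_start@2 write@5
I2 mul r3: issue@3 deps=(0,None) exec_start@3 write@6
I3 add r2: issue@4 deps=(2,1) exec_start@6 write@8
I4 add r4: issue@5 deps=(2,3) exec_start@8 write@9
I5 add r2: issue@6 deps=(2,3) exec_start@8 write@10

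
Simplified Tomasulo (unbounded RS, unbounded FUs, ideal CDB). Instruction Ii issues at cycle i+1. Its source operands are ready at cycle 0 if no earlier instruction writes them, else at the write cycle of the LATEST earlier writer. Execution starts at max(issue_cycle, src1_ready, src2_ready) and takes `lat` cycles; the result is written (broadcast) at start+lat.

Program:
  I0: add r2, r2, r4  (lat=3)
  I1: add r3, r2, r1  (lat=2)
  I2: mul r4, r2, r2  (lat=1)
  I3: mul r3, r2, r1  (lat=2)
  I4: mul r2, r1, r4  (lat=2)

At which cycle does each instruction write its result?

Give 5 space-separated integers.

I0 add r2: issue@1 deps=(None,None) exec_start@1 write@4
I1 add r3: issue@2 deps=(0,None) exec_start@4 write@6
I2 mul r4: issue@3 deps=(0,0) exec_start@4 write@5
I3 mul r3: issue@4 deps=(0,None) exec_start@4 write@6
I4 mul r2: issue@5 deps=(None,2) exec_start@5 write@7

Answer: 4 6 5 6 7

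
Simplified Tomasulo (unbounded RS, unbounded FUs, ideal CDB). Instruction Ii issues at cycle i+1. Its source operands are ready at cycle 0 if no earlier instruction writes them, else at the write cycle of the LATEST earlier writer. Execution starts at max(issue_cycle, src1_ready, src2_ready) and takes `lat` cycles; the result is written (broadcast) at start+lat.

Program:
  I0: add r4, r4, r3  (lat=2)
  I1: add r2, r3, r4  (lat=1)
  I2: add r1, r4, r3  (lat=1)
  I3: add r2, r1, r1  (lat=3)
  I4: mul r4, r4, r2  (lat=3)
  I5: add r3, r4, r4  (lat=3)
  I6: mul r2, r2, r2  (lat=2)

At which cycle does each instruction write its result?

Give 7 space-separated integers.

I0 add r4: issue@1 deps=(None,None) exec_start@1 write@3
I1 add r2: issue@2 deps=(None,0) exec_start@3 write@4
I2 add r1: issue@3 deps=(0,None) exec_start@3 write@4
I3 add r2: issue@4 deps=(2,2) exec_start@4 write@7
I4 mul r4: issue@5 deps=(0,3) exec_start@7 write@10
I5 add r3: issue@6 deps=(4,4) exec_start@10 write@13
I6 mul r2: issue@7 deps=(3,3) exec_start@7 write@9

Answer: 3 4 4 7 10 13 9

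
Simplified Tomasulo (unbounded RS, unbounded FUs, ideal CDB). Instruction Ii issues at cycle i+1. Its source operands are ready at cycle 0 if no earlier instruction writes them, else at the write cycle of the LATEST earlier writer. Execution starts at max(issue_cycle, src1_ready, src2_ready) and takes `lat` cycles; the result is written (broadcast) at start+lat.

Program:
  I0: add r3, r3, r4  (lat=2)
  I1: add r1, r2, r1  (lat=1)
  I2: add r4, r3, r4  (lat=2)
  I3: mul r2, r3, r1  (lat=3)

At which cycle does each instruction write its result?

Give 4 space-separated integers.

I0 add r3: issue@1 deps=(None,None) exec_start@1 write@3
I1 add r1: issue@2 deps=(None,None) exec_start@2 write@3
I2 add r4: issue@3 deps=(0,None) exec_start@3 write@5
I3 mul r2: issue@4 deps=(0,1) exec_start@4 write@7

Answer: 3 3 5 7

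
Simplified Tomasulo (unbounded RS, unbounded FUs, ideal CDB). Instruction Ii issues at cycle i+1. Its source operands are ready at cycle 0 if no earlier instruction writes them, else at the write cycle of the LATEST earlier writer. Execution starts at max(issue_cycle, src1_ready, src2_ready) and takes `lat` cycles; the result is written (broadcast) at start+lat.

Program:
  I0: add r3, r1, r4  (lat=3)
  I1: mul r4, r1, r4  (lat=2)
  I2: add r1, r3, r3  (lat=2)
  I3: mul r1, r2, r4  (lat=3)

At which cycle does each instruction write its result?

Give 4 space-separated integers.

I0 add r3: issue@1 deps=(None,None) exec_start@1 write@4
I1 mul r4: issue@2 deps=(None,None) exec_start@2 write@4
I2 add r1: issue@3 deps=(0,0) exec_start@4 write@6
I3 mul r1: issue@4 deps=(None,1) exec_start@4 write@7

Answer: 4 4 6 7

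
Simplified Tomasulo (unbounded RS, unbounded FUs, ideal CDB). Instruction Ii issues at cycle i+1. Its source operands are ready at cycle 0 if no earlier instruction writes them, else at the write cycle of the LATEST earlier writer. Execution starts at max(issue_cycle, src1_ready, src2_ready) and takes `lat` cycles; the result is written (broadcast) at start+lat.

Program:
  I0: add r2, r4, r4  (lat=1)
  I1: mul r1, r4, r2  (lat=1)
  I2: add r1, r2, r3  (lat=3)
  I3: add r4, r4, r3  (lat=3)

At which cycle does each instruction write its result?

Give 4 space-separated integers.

Answer: 2 3 6 7

Derivation:
I0 add r2: issue@1 deps=(None,None) exec_start@1 write@2
I1 mul r1: issue@2 deps=(None,0) exec_start@2 write@3
I2 add r1: issue@3 deps=(0,None) exec_start@3 write@6
I3 add r4: issue@4 deps=(None,None) exec_start@4 write@7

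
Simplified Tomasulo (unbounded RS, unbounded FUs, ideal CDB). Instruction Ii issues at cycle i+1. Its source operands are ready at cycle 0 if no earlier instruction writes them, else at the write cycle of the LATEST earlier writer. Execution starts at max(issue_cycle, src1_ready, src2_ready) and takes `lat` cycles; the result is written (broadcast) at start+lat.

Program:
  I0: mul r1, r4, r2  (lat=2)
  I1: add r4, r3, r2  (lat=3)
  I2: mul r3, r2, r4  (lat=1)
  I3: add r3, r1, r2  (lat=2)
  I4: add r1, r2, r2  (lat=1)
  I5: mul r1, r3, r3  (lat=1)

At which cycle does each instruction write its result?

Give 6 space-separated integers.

Answer: 3 5 6 6 6 7

Derivation:
I0 mul r1: issue@1 deps=(None,None) exec_start@1 write@3
I1 add r4: issue@2 deps=(None,None) exec_start@2 write@5
I2 mul r3: issue@3 deps=(None,1) exec_start@5 write@6
I3 add r3: issue@4 deps=(0,None) exec_start@4 write@6
I4 add r1: issue@5 deps=(None,None) exec_start@5 write@6
I5 mul r1: issue@6 deps=(3,3) exec_start@6 write@7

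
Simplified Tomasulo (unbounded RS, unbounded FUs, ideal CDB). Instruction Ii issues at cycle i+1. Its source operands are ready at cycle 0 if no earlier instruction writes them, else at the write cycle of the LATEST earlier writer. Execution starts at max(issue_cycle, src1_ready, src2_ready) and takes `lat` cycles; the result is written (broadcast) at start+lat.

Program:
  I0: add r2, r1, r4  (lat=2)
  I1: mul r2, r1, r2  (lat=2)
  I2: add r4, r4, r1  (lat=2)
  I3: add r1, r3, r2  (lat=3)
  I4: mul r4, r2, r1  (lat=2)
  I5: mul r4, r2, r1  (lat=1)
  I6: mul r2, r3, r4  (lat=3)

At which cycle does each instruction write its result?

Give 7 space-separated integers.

I0 add r2: issue@1 deps=(None,None) exec_start@1 write@3
I1 mul r2: issue@2 deps=(None,0) exec_start@3 write@5
I2 add r4: issue@3 deps=(None,None) exec_start@3 write@5
I3 add r1: issue@4 deps=(None,1) exec_start@5 write@8
I4 mul r4: issue@5 deps=(1,3) exec_start@8 write@10
I5 mul r4: issue@6 deps=(1,3) exec_start@8 write@9
I6 mul r2: issue@7 deps=(None,5) exec_start@9 write@12

Answer: 3 5 5 8 10 9 12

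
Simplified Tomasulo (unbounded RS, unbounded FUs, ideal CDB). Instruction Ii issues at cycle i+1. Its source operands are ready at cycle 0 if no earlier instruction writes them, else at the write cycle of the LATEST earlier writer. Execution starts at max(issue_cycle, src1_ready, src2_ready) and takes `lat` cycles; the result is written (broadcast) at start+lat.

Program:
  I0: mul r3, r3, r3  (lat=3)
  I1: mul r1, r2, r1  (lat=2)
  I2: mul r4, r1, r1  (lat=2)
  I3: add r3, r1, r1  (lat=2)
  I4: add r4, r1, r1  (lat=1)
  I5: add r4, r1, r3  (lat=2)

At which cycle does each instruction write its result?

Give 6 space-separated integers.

I0 mul r3: issue@1 deps=(None,None) exec_start@1 write@4
I1 mul r1: issue@2 deps=(None,None) exec_start@2 write@4
I2 mul r4: issue@3 deps=(1,1) exec_start@4 write@6
I3 add r3: issue@4 deps=(1,1) exec_start@4 write@6
I4 add r4: issue@5 deps=(1,1) exec_start@5 write@6
I5 add r4: issue@6 deps=(1,3) exec_start@6 write@8

Answer: 4 4 6 6 6 8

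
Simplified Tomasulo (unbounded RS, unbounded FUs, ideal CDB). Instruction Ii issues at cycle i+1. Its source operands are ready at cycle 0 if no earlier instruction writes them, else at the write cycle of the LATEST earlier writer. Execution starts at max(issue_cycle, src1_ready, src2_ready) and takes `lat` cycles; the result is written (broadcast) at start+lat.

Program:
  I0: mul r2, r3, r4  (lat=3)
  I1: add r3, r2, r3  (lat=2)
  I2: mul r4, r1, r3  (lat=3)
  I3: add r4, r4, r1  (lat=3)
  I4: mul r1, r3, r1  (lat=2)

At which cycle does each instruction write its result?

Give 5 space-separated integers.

I0 mul r2: issue@1 deps=(None,None) exec_start@1 write@4
I1 add r3: issue@2 deps=(0,None) exec_start@4 write@6
I2 mul r4: issue@3 deps=(None,1) exec_start@6 write@9
I3 add r4: issue@4 deps=(2,None) exec_start@9 write@12
I4 mul r1: issue@5 deps=(1,None) exec_start@6 write@8

Answer: 4 6 9 12 8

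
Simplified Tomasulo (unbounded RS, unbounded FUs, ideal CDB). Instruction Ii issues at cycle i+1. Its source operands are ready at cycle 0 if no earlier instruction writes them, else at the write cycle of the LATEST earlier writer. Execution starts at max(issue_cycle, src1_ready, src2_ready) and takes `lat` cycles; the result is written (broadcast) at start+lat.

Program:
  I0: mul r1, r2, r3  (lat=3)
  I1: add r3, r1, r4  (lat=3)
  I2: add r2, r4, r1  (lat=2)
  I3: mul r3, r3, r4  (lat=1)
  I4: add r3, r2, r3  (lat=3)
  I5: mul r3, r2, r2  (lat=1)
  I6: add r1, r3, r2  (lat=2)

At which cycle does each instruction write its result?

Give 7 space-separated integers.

I0 mul r1: issue@1 deps=(None,None) exec_start@1 write@4
I1 add r3: issue@2 deps=(0,None) exec_start@4 write@7
I2 add r2: issue@3 deps=(None,0) exec_start@4 write@6
I3 mul r3: issue@4 deps=(1,None) exec_start@7 write@8
I4 add r3: issue@5 deps=(2,3) exec_start@8 write@11
I5 mul r3: issue@6 deps=(2,2) exec_start@6 write@7
I6 add r1: issue@7 deps=(5,2) exec_start@7 write@9

Answer: 4 7 6 8 11 7 9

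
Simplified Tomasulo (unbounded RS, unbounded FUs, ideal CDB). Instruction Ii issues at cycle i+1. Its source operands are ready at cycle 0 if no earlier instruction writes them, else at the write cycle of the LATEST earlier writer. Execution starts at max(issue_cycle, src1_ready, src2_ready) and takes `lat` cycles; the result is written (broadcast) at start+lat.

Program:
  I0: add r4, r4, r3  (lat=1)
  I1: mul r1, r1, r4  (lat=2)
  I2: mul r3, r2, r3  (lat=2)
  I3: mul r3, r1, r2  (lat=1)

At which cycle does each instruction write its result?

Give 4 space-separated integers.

I0 add r4: issue@1 deps=(None,None) exec_start@1 write@2
I1 mul r1: issue@2 deps=(None,0) exec_start@2 write@4
I2 mul r3: issue@3 deps=(None,None) exec_start@3 write@5
I3 mul r3: issue@4 deps=(1,None) exec_start@4 write@5

Answer: 2 4 5 5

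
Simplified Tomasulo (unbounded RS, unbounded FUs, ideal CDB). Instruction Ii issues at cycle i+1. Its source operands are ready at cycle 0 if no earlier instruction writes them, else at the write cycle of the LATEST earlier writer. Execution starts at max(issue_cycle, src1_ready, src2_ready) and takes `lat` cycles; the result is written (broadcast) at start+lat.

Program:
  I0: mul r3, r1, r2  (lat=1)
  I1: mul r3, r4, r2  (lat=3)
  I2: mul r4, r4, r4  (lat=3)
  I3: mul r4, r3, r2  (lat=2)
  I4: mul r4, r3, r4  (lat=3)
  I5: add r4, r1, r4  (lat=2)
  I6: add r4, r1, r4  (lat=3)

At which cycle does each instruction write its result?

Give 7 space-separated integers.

I0 mul r3: issue@1 deps=(None,None) exec_start@1 write@2
I1 mul r3: issue@2 deps=(None,None) exec_start@2 write@5
I2 mul r4: issue@3 deps=(None,None) exec_start@3 write@6
I3 mul r4: issue@4 deps=(1,None) exec_start@5 write@7
I4 mul r4: issue@5 deps=(1,3) exec_start@7 write@10
I5 add r4: issue@6 deps=(None,4) exec_start@10 write@12
I6 add r4: issue@7 deps=(None,5) exec_start@12 write@15

Answer: 2 5 6 7 10 12 15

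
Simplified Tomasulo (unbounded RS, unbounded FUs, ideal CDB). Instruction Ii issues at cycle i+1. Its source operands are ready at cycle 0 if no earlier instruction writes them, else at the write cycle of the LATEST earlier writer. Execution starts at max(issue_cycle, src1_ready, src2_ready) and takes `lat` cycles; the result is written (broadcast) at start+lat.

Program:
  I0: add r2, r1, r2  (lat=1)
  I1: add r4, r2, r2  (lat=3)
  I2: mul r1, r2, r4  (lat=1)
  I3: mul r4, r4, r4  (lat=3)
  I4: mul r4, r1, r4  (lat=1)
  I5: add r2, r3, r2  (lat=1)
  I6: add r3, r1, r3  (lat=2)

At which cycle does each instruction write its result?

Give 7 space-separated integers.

Answer: 2 5 6 8 9 7 9

Derivation:
I0 add r2: issue@1 deps=(None,None) exec_start@1 write@2
I1 add r4: issue@2 deps=(0,0) exec_start@2 write@5
I2 mul r1: issue@3 deps=(0,1) exec_start@5 write@6
I3 mul r4: issue@4 deps=(1,1) exec_start@5 write@8
I4 mul r4: issue@5 deps=(2,3) exec_start@8 write@9
I5 add r2: issue@6 deps=(None,0) exec_start@6 write@7
I6 add r3: issue@7 deps=(2,None) exec_start@7 write@9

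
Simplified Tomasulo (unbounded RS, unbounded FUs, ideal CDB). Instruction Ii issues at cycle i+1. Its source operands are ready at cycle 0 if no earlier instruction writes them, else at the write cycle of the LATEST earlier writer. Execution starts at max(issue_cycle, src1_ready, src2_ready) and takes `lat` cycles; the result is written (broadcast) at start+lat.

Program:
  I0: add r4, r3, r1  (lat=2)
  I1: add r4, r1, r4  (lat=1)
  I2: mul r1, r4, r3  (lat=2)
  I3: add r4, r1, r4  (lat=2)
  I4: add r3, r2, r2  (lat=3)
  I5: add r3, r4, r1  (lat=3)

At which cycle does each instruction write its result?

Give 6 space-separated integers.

Answer: 3 4 6 8 8 11

Derivation:
I0 add r4: issue@1 deps=(None,None) exec_start@1 write@3
I1 add r4: issue@2 deps=(None,0) exec_start@3 write@4
I2 mul r1: issue@3 deps=(1,None) exec_start@4 write@6
I3 add r4: issue@4 deps=(2,1) exec_start@6 write@8
I4 add r3: issue@5 deps=(None,None) exec_start@5 write@8
I5 add r3: issue@6 deps=(3,2) exec_start@8 write@11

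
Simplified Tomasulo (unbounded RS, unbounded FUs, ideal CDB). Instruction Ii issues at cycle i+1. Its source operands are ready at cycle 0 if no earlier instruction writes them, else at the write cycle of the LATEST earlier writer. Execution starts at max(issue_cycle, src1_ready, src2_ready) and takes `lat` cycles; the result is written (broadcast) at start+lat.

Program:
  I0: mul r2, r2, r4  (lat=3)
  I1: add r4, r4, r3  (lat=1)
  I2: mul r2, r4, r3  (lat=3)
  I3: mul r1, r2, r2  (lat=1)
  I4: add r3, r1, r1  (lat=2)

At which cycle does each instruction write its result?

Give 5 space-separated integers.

Answer: 4 3 6 7 9

Derivation:
I0 mul r2: issue@1 deps=(None,None) exec_start@1 write@4
I1 add r4: issue@2 deps=(None,None) exec_start@2 write@3
I2 mul r2: issue@3 deps=(1,None) exec_start@3 write@6
I3 mul r1: issue@4 deps=(2,2) exec_start@6 write@7
I4 add r3: issue@5 deps=(3,3) exec_start@7 write@9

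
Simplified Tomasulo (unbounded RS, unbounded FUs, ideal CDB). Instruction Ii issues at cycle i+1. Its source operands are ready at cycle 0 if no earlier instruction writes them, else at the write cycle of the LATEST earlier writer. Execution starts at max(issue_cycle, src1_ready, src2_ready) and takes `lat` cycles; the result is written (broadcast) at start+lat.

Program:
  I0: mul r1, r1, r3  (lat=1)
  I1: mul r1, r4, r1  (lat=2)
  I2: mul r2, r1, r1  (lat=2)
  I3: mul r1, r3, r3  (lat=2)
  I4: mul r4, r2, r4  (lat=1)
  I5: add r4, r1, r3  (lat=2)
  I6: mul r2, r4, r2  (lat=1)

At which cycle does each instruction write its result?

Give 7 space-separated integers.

Answer: 2 4 6 6 7 8 9

Derivation:
I0 mul r1: issue@1 deps=(None,None) exec_start@1 write@2
I1 mul r1: issue@2 deps=(None,0) exec_start@2 write@4
I2 mul r2: issue@3 deps=(1,1) exec_start@4 write@6
I3 mul r1: issue@4 deps=(None,None) exec_start@4 write@6
I4 mul r4: issue@5 deps=(2,None) exec_start@6 write@7
I5 add r4: issue@6 deps=(3,None) exec_start@6 write@8
I6 mul r2: issue@7 deps=(5,2) exec_start@8 write@9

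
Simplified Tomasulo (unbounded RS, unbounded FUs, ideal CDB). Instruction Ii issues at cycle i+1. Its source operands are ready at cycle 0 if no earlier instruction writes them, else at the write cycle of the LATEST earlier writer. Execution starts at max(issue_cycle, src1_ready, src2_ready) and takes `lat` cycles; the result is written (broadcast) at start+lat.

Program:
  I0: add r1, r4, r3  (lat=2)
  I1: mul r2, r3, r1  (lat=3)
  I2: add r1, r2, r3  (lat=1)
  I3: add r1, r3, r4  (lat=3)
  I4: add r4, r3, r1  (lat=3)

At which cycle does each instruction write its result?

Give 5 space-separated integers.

I0 add r1: issue@1 deps=(None,None) exec_start@1 write@3
I1 mul r2: issue@2 deps=(None,0) exec_start@3 write@6
I2 add r1: issue@3 deps=(1,None) exec_start@6 write@7
I3 add r1: issue@4 deps=(None,None) exec_start@4 write@7
I4 add r4: issue@5 deps=(None,3) exec_start@7 write@10

Answer: 3 6 7 7 10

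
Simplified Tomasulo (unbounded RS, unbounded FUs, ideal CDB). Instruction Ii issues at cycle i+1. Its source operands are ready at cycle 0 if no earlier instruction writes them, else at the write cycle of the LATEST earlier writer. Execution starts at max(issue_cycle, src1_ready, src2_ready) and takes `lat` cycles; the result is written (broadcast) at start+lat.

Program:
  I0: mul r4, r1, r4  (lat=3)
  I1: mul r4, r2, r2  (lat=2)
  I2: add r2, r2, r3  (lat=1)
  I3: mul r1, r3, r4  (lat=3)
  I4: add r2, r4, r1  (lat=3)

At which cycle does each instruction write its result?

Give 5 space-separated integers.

Answer: 4 4 4 7 10

Derivation:
I0 mul r4: issue@1 deps=(None,None) exec_start@1 write@4
I1 mul r4: issue@2 deps=(None,None) exec_start@2 write@4
I2 add r2: issue@3 deps=(None,None) exec_start@3 write@4
I3 mul r1: issue@4 deps=(None,1) exec_start@4 write@7
I4 add r2: issue@5 deps=(1,3) exec_start@7 write@10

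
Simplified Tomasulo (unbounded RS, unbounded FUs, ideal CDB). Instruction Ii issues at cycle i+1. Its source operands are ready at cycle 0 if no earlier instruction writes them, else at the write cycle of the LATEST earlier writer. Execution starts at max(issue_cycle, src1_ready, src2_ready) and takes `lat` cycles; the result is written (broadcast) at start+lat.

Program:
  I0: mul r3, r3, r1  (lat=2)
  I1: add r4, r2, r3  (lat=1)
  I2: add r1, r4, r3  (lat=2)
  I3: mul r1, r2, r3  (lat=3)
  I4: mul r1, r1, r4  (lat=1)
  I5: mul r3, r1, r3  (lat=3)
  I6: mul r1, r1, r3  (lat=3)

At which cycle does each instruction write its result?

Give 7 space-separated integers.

I0 mul r3: issue@1 deps=(None,None) exec_start@1 write@3
I1 add r4: issue@2 deps=(None,0) exec_start@3 write@4
I2 add r1: issue@3 deps=(1,0) exec_start@4 write@6
I3 mul r1: issue@4 deps=(None,0) exec_start@4 write@7
I4 mul r1: issue@5 deps=(3,1) exec_start@7 write@8
I5 mul r3: issue@6 deps=(4,0) exec_start@8 write@11
I6 mul r1: issue@7 deps=(4,5) exec_start@11 write@14

Answer: 3 4 6 7 8 11 14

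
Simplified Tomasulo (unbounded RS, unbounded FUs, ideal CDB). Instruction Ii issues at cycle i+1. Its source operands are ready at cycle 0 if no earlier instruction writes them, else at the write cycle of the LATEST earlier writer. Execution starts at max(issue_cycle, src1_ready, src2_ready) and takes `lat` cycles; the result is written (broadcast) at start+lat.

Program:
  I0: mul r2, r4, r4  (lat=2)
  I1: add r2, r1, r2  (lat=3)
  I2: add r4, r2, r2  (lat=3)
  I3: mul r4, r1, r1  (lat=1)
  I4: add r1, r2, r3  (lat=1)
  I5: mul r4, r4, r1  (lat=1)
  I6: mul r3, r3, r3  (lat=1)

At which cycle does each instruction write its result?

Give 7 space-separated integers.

I0 mul r2: issue@1 deps=(None,None) exec_start@1 write@3
I1 add r2: issue@2 deps=(None,0) exec_start@3 write@6
I2 add r4: issue@3 deps=(1,1) exec_start@6 write@9
I3 mul r4: issue@4 deps=(None,None) exec_start@4 write@5
I4 add r1: issue@5 deps=(1,None) exec_start@6 write@7
I5 mul r4: issue@6 deps=(3,4) exec_start@7 write@8
I6 mul r3: issue@7 deps=(None,None) exec_start@7 write@8

Answer: 3 6 9 5 7 8 8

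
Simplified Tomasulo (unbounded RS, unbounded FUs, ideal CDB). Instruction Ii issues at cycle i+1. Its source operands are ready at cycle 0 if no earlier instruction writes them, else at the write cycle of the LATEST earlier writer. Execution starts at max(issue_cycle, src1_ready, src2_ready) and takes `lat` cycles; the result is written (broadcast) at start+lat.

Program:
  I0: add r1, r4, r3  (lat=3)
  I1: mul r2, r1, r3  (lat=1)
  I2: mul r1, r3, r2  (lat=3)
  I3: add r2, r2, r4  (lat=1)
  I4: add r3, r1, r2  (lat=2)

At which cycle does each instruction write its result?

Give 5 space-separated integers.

I0 add r1: issue@1 deps=(None,None) exec_start@1 write@4
I1 mul r2: issue@2 deps=(0,None) exec_start@4 write@5
I2 mul r1: issue@3 deps=(None,1) exec_start@5 write@8
I3 add r2: issue@4 deps=(1,None) exec_start@5 write@6
I4 add r3: issue@5 deps=(2,3) exec_start@8 write@10

Answer: 4 5 8 6 10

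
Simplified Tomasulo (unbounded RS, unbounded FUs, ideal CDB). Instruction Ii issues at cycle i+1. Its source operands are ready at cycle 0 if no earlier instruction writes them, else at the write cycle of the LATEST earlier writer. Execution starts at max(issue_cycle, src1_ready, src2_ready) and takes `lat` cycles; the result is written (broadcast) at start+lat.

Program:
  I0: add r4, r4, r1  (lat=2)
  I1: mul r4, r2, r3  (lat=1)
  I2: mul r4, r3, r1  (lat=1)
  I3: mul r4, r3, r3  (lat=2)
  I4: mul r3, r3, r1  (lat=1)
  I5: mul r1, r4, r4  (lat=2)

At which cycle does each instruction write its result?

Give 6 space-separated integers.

I0 add r4: issue@1 deps=(None,None) exec_start@1 write@3
I1 mul r4: issue@2 deps=(None,None) exec_start@2 write@3
I2 mul r4: issue@3 deps=(None,None) exec_start@3 write@4
I3 mul r4: issue@4 deps=(None,None) exec_start@4 write@6
I4 mul r3: issue@5 deps=(None,None) exec_start@5 write@6
I5 mul r1: issue@6 deps=(3,3) exec_start@6 write@8

Answer: 3 3 4 6 6 8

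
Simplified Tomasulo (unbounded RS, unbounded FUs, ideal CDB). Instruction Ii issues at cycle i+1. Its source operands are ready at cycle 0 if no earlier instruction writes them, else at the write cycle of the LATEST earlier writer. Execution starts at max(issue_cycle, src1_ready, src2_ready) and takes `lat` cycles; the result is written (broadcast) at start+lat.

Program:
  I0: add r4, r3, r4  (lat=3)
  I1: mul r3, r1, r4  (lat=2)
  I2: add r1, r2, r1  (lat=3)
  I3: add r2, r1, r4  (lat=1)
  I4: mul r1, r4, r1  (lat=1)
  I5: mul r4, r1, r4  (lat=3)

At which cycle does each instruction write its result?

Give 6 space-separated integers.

Answer: 4 6 6 7 7 10

Derivation:
I0 add r4: issue@1 deps=(None,None) exec_start@1 write@4
I1 mul r3: issue@2 deps=(None,0) exec_start@4 write@6
I2 add r1: issue@3 deps=(None,None) exec_start@3 write@6
I3 add r2: issue@4 deps=(2,0) exec_start@6 write@7
I4 mul r1: issue@5 deps=(0,2) exec_start@6 write@7
I5 mul r4: issue@6 deps=(4,0) exec_start@7 write@10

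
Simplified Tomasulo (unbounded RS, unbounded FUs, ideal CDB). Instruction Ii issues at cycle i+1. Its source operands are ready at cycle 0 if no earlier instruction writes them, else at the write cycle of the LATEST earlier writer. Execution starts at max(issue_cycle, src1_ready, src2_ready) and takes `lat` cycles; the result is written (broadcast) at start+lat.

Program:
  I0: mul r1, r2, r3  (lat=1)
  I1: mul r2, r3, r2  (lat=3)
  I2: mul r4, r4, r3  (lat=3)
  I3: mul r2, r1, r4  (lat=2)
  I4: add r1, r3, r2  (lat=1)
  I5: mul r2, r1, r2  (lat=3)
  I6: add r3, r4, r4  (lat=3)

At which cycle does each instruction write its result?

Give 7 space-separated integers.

I0 mul r1: issue@1 deps=(None,None) exec_start@1 write@2
I1 mul r2: issue@2 deps=(None,None) exec_start@2 write@5
I2 mul r4: issue@3 deps=(None,None) exec_start@3 write@6
I3 mul r2: issue@4 deps=(0,2) exec_start@6 write@8
I4 add r1: issue@5 deps=(None,3) exec_start@8 write@9
I5 mul r2: issue@6 deps=(4,3) exec_start@9 write@12
I6 add r3: issue@7 deps=(2,2) exec_start@7 write@10

Answer: 2 5 6 8 9 12 10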